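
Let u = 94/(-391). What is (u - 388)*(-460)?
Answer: 3036040/17 ≈ 1.7859e+5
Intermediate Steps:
u = -94/391 (u = 94*(-1/391) = -94/391 ≈ -0.24041)
(u - 388)*(-460) = (-94/391 - 388)*(-460) = -151802/391*(-460) = 3036040/17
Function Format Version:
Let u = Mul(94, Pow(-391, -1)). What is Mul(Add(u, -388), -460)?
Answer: Rational(3036040, 17) ≈ 1.7859e+5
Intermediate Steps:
u = Rational(-94, 391) (u = Mul(94, Rational(-1, 391)) = Rational(-94, 391) ≈ -0.24041)
Mul(Add(u, -388), -460) = Mul(Add(Rational(-94, 391), -388), -460) = Mul(Rational(-151802, 391), -460) = Rational(3036040, 17)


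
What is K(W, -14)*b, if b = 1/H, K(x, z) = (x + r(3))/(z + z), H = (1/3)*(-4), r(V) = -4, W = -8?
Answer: -9/28 ≈ -0.32143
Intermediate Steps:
H = -4/3 (H = (1*(⅓))*(-4) = (⅓)*(-4) = -4/3 ≈ -1.3333)
K(x, z) = (-4 + x)/(2*z) (K(x, z) = (x - 4)/(z + z) = (-4 + x)/((2*z)) = (-4 + x)*(1/(2*z)) = (-4 + x)/(2*z))
b = -¾ (b = 1/(-4/3) = -¾ ≈ -0.75000)
K(W, -14)*b = ((½)*(-4 - 8)/(-14))*(-¾) = ((½)*(-1/14)*(-12))*(-¾) = (3/7)*(-¾) = -9/28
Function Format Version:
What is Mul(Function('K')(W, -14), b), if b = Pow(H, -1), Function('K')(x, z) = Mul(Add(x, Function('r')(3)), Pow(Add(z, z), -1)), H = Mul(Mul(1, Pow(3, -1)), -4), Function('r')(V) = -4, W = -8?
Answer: Rational(-9, 28) ≈ -0.32143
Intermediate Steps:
H = Rational(-4, 3) (H = Mul(Mul(1, Rational(1, 3)), -4) = Mul(Rational(1, 3), -4) = Rational(-4, 3) ≈ -1.3333)
Function('K')(x, z) = Mul(Rational(1, 2), Pow(z, -1), Add(-4, x)) (Function('K')(x, z) = Mul(Add(x, -4), Pow(Add(z, z), -1)) = Mul(Add(-4, x), Pow(Mul(2, z), -1)) = Mul(Add(-4, x), Mul(Rational(1, 2), Pow(z, -1))) = Mul(Rational(1, 2), Pow(z, -1), Add(-4, x)))
b = Rational(-3, 4) (b = Pow(Rational(-4, 3), -1) = Rational(-3, 4) ≈ -0.75000)
Mul(Function('K')(W, -14), b) = Mul(Mul(Rational(1, 2), Pow(-14, -1), Add(-4, -8)), Rational(-3, 4)) = Mul(Mul(Rational(1, 2), Rational(-1, 14), -12), Rational(-3, 4)) = Mul(Rational(3, 7), Rational(-3, 4)) = Rational(-9, 28)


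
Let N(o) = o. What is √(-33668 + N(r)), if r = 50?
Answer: I*√33618 ≈ 183.35*I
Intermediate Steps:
√(-33668 + N(r)) = √(-33668 + 50) = √(-33618) = I*√33618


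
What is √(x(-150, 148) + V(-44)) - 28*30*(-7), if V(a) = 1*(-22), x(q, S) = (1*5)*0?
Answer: 5880 + I*√22 ≈ 5880.0 + 4.6904*I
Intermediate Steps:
x(q, S) = 0 (x(q, S) = 5*0 = 0)
V(a) = -22
√(x(-150, 148) + V(-44)) - 28*30*(-7) = √(0 - 22) - 28*30*(-7) = √(-22) - 840*(-7) = I*√22 - 1*(-5880) = I*√22 + 5880 = 5880 + I*√22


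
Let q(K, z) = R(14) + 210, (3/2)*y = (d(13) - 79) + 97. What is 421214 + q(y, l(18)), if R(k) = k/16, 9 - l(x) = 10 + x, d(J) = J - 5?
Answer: 3371399/8 ≈ 4.2143e+5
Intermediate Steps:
d(J) = -5 + J
l(x) = -1 - x (l(x) = 9 - (10 + x) = 9 + (-10 - x) = -1 - x)
R(k) = k/16 (R(k) = k*(1/16) = k/16)
y = 52/3 (y = 2*(((-5 + 13) - 79) + 97)/3 = 2*((8 - 79) + 97)/3 = 2*(-71 + 97)/3 = (⅔)*26 = 52/3 ≈ 17.333)
q(K, z) = 1687/8 (q(K, z) = (1/16)*14 + 210 = 7/8 + 210 = 1687/8)
421214 + q(y, l(18)) = 421214 + 1687/8 = 3371399/8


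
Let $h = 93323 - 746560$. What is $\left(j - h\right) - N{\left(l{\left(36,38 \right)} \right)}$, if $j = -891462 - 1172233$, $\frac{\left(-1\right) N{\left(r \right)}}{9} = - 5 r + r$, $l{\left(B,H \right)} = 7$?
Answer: $-1410710$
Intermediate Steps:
$N{\left(r \right)} = 36 r$ ($N{\left(r \right)} = - 9 \left(- 5 r + r\right) = - 9 \left(- 4 r\right) = 36 r$)
$j = -2063695$ ($j = -891462 - 1172233 = -2063695$)
$h = -653237$
$\left(j - h\right) - N{\left(l{\left(36,38 \right)} \right)} = \left(-2063695 - -653237\right) - 36 \cdot 7 = \left(-2063695 + 653237\right) - 252 = -1410458 - 252 = -1410710$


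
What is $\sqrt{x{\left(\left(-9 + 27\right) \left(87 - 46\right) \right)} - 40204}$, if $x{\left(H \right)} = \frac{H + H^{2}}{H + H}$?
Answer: $\frac{i \sqrt{159338}}{2} \approx 199.59 i$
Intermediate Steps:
$x{\left(H \right)} = \frac{H + H^{2}}{2 H}$
$\sqrt{x{\left(\left(-9 + 27\right) \left(87 - 46\right) \right)} - 40204} = \sqrt{\left(\frac{1}{2} + \frac{\left(-9 + 27\right) \left(87 - 46\right)}{2}\right) - 40204} = \sqrt{\left(\frac{1}{2} + \frac{18 \cdot 41}{2}\right) - 40204} = \sqrt{\left(\frac{1}{2} + \frac{1}{2} \cdot 738\right) - 40204} = \sqrt{\left(\frac{1}{2} + 369\right) - 40204} = \sqrt{\frac{739}{2} - 40204} = \sqrt{- \frac{79669}{2}} = \frac{i \sqrt{159338}}{2}$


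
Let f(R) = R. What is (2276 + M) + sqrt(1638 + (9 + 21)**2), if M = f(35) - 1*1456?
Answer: 855 + 3*sqrt(282) ≈ 905.38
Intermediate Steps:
M = -1421 (M = 35 - 1*1456 = 35 - 1456 = -1421)
(2276 + M) + sqrt(1638 + (9 + 21)**2) = (2276 - 1421) + sqrt(1638 + (9 + 21)**2) = 855 + sqrt(1638 + 30**2) = 855 + sqrt(1638 + 900) = 855 + sqrt(2538) = 855 + 3*sqrt(282)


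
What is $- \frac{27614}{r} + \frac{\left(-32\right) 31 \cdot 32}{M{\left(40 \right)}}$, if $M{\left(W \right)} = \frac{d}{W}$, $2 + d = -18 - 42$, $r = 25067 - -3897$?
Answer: $\frac{296577553}{14482} \approx 20479.0$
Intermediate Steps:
$r = 28964$ ($r = 25067 + 3897 = 28964$)
$d = -62$ ($d = -2 - 60 = -62$)
$M{\left(W \right)} = - \frac{62}{W}$
$- \frac{27614}{r} + \frac{\left(-32\right) 31 \cdot 32}{M{\left(40 \right)}} = - \frac{27614}{28964} + \frac{\left(-32\right) 31 \cdot 32}{\left(-62\right) \frac{1}{40}} = \left(-27614\right) \frac{1}{28964} + \frac{\left(-992\right) 32}{\left(-62\right) \frac{1}{40}} = - \frac{13807}{14482} - \frac{31744}{- \frac{31}{20}} = - \frac{13807}{14482} - -20480 = - \frac{13807}{14482} + 20480 = \frac{296577553}{14482}$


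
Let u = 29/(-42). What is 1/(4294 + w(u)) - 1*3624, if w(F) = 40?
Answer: -15706415/4334 ≈ -3624.0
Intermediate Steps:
u = -29/42 (u = 29*(-1/42) = -29/42 ≈ -0.69048)
1/(4294 + w(u)) - 1*3624 = 1/(4294 + 40) - 1*3624 = 1/4334 - 3624 = -15706415/4334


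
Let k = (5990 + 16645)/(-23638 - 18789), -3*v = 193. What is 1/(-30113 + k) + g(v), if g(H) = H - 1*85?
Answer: -572376972209/3832880658 ≈ -149.33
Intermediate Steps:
v = -193/3 (v = -⅓*193 = -193/3 ≈ -64.333)
k = -22635/42427 (k = 22635/(-42427) = 22635*(-1/42427) = -22635/42427 ≈ -0.53350)
g(H) = -85 + H (g(H) = H - 85 = -85 + H)
1/(-30113 + k) + g(v) = 1/(-30113 - 22635/42427) + (-85 - 193/3) = 1/(-1277626886/42427) - 448/3 = -42427/1277626886 - 448/3 = -572376972209/3832880658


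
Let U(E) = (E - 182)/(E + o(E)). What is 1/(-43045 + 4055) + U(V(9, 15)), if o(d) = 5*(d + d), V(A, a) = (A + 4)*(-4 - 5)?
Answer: 896671/3860010 ≈ 0.23230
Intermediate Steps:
V(A, a) = -36 - 9*A (V(A, a) = (4 + A)*(-9) = -36 - 9*A)
o(d) = 10*d (o(d) = 5*(2*d) = 10*d)
U(E) = (-182 + E)/(11*E) (U(E) = (E - 182)/(E + 10*E) = (-182 + E)/((11*E)) = (-182 + E)*(1/(11*E)) = (-182 + E)/(11*E))
1/(-43045 + 4055) + U(V(9, 15)) = 1/(-43045 + 4055) + (-182 + (-36 - 9*9))/(11*(-36 - 9*9)) = 1/(-38990) + (-182 + (-36 - 81))/(11*(-36 - 81)) = -1/38990 + (1/11)*(-182 - 117)/(-117) = -1/38990 + (1/11)*(-1/117)*(-299) = -1/38990 + 23/99 = 896671/3860010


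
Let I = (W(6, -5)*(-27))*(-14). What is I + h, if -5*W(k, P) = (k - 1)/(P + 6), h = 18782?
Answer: 18404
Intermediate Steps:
W(k, P) = -(-1 + k)/(5*(6 + P)) (W(k, P) = -(k - 1)/(5*(P + 6)) = -(-1 + k)/(5*(6 + P)))
I = -378 (I = (((1 - 1*6)/(5*(6 - 5)))*(-27))*(-14) = (((⅕)*(1 - 6)/1)*(-27))*(-14) = (((⅕)*1*(-5))*(-27))*(-14) = -1*(-27)*(-14) = 27*(-14) = -378)
I + h = -378 + 18782 = 18404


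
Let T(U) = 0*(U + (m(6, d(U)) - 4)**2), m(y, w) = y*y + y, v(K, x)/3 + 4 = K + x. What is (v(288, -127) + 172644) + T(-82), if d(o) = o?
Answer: 173115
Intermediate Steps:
v(K, x) = -12 + 3*K + 3*x (v(K, x) = -12 + 3*(K + x) = -12 + (3*K + 3*x) = -12 + 3*K + 3*x)
m(y, w) = y + y**2 (m(y, w) = y**2 + y = y + y**2)
T(U) = 0 (T(U) = 0*(U + (6*(1 + 6) - 4)**2) = 0*(U + (6*7 - 4)**2) = 0*(U + (42 - 4)**2) = 0*(U + 38**2) = 0*(U + 1444) = 0*(1444 + U) = 0)
(v(288, -127) + 172644) + T(-82) = ((-12 + 3*288 + 3*(-127)) + 172644) + 0 = ((-12 + 864 - 381) + 172644) + 0 = (471 + 172644) + 0 = 173115 + 0 = 173115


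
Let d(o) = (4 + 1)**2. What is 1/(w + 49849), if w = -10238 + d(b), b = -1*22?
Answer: 1/39636 ≈ 2.5230e-5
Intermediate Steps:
b = -22
d(o) = 25 (d(o) = 5**2 = 25)
w = -10213 (w = -10238 + 25 = -10213)
1/(w + 49849) = 1/(-10213 + 49849) = 1/39636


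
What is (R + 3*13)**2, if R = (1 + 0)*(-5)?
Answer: 1156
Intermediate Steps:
R = -5 (R = 1*(-5) = -5)
(R + 3*13)**2 = (-5 + 3*13)**2 = (-5 + 39)**2 = 34**2 = 1156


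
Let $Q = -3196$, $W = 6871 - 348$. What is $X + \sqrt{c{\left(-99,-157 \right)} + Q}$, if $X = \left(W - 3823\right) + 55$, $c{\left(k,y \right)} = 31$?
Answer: $2755 + i \sqrt{3165} \approx 2755.0 + 56.258 i$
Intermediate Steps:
$W = 6523$
$X = 2755$ ($X = \left(6523 - 3823\right) + 55 = 2700 + 55 = 2755$)
$X + \sqrt{c{\left(-99,-157 \right)} + Q} = 2755 + \sqrt{31 - 3196} = 2755 + \sqrt{-3165} = 2755 + i \sqrt{3165}$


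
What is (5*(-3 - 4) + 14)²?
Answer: 441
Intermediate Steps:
(5*(-3 - 4) + 14)² = (5*(-7) + 14)² = (-35 + 14)² = (-21)² = 441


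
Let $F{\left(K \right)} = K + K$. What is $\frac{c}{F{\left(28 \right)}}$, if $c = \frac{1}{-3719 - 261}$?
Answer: $- \frac{1}{222880} \approx -4.4867 \cdot 10^{-6}$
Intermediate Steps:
$F{\left(K \right)} = 2 K$
$c = - \frac{1}{3980}$ ($c = \frac{1}{-3980} = - \frac{1}{3980} \approx -0.00025126$)
$\frac{c}{F{\left(28 \right)}} = - \frac{1}{3980 \cdot 2 \cdot 28} = - \frac{1}{3980 \cdot 56} = \left(- \frac{1}{3980}\right) \frac{1}{56} = - \frac{1}{222880}$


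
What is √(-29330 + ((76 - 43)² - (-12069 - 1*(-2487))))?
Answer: I*√18659 ≈ 136.6*I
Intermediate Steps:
√(-29330 + ((76 - 43)² - (-12069 - 1*(-2487)))) = √(-29330 + (33² - (-12069 + 2487))) = √(-29330 + (1089 - 1*(-9582))) = √(-29330 + (1089 + 9582)) = √(-29330 + 10671) = √(-18659) = I*√18659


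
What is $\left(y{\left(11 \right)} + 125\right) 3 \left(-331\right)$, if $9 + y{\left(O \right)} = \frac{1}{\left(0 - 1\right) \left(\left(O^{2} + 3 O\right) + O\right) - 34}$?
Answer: $- \frac{22921419}{199} \approx -1.1518 \cdot 10^{5}$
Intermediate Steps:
$y{\left(O \right)} = -9 + \frac{1}{-34 - O^{2} - 4 O}$ ($y{\left(O \right)} = -9 + \frac{1}{\left(0 - 1\right) \left(\left(O^{2} + 3 O\right) + O\right) - 34} = -9 + \frac{1}{- (O^{2} + 4 O) - 34} = -9 + \frac{1}{\left(- O^{2} - 4 O\right) - 34} = -9 + \frac{1}{-34 - O^{2} - 4 O}$)
$\left(y{\left(11 \right)} + 125\right) 3 \left(-331\right) = \left(\frac{-307 - 396 - 9 \cdot 11^{2}}{34 + 11^{2} + 4 \cdot 11} + 125\right) 3 \left(-331\right) = \left(\frac{-307 - 396 - 1089}{34 + 121 + 44} + 125\right) \left(-993\right) = \left(\frac{-307 - 396 - 1089}{199} + 125\right) \left(-993\right) = \left(\frac{1}{199} \left(-1792\right) + 125\right) \left(-993\right) = \left(- \frac{1792}{199} + 125\right) \left(-993\right) = \frac{23083}{199} \left(-993\right) = - \frac{22921419}{199}$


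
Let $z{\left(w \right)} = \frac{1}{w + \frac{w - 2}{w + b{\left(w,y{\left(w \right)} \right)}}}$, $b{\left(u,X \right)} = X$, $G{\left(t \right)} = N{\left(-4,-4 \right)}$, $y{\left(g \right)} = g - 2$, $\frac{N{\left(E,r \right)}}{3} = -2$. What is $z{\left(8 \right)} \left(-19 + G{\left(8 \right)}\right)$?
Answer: $- \frac{175}{59} \approx -2.9661$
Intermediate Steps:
$N{\left(E,r \right)} = -6$ ($N{\left(E,r \right)} = 3 \left(-2\right) = -6$)
$y{\left(g \right)} = -2 + g$
$G{\left(t \right)} = -6$
$z{\left(w \right)} = \frac{1}{w + \frac{-2 + w}{-2 + 2 w}}$ ($z{\left(w \right)} = \frac{1}{w + \frac{w - 2}{w + \left(-2 + w\right)}} = \frac{1}{w + \frac{-2 + w}{-2 + 2 w}}$)
$z{\left(8 \right)} \left(-19 + G{\left(8 \right)}\right) = \frac{2 \left(-1 + 8\right)}{-2 - 8 + 2 \cdot 8^{2}} \left(-19 - 6\right) = 2 \frac{1}{-2 - 8 + 2 \cdot 64} \cdot 7 \left(-25\right) = 2 \frac{1}{-2 - 8 + 128} \cdot 7 \left(-25\right) = 2 \cdot \frac{1}{118} \cdot 7 \left(-25\right) = \frac{7}{59} \left(-25\right) = - \frac{175}{59}$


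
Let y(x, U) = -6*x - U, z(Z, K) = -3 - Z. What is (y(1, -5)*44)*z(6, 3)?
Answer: 396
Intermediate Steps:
y(x, U) = -U - 6*x
(y(1, -5)*44)*z(6, 3) = ((-1*(-5) - 6*1)*44)*(-3 - 1*6) = ((5 - 6)*44)*(-3 - 6) = -1*44*(-9) = -44*(-9) = 396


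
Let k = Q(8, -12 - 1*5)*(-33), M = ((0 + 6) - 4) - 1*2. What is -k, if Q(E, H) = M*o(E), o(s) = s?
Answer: 0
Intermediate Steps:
M = 0 (M = (6 - 4) - 2 = 2 - 2 = 0)
Q(E, H) = 0 (Q(E, H) = 0*E = 0)
k = 0 (k = 0*(-33) = 0)
-k = -1*0 = 0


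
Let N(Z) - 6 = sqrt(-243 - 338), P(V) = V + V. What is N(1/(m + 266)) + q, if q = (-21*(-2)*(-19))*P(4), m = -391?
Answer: -6378 + I*sqrt(581) ≈ -6378.0 + 24.104*I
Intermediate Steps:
P(V) = 2*V
q = -6384 (q = (-21*(-2)*(-19))*(2*4) = (42*(-19))*8 = -798*8 = -6384)
N(Z) = 6 + I*sqrt(581) (N(Z) = 6 + sqrt(-243 - 338) = 6 + sqrt(-581) = 6 + I*sqrt(581))
N(1/(m + 266)) + q = (6 + I*sqrt(581)) - 6384 = -6378 + I*sqrt(581)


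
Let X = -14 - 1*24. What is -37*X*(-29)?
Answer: -40774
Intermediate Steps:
X = -38 (X = -14 - 24 = -38)
-37*X*(-29) = -37*(-38)*(-29) = 1406*(-29) = -40774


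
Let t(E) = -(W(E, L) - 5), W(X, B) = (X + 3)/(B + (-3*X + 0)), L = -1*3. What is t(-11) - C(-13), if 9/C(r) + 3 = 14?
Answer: 734/165 ≈ 4.4485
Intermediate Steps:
L = -3
W(X, B) = (3 + X)/(B - 3*X)
C(r) = 9/11 (C(r) = 9/(-3 + 14) = 9/11)
t(E) = 5 - (3 + E)/(-3 - 3*E) (t(E) = -((3 + E)/(-3 - 3*E) - 5) = -(-5 + (3 + E)/(-3 - 3*E)) = 5 - (3 + E)/(-3 - 3*E))
t(-11) - C(-13) = 2*(9 + 8*(-11))/(3*(1 - 11)) - 1*9/11 = (⅔)*(9 - 88)/(-10) - 9/11 = (⅔)*(-⅒)*(-79) - 9/11 = 79/15 - 9/11 = 734/165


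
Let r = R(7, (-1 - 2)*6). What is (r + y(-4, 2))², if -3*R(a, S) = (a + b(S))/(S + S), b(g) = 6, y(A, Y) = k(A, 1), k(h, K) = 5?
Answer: 305809/11664 ≈ 26.218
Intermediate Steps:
y(A, Y) = 5
R(a, S) = -(6 + a)/(6*S) (R(a, S) = -(a + 6)/(3*(S + S)) = -(6 + a)/(3*(2*S)) = -(6 + a)*1/(2*S)/3 = -(6 + a)/(6*S))
r = 13/108 (r = (-6 - 1*7)/(6*(((-1 - 2)*6))) = (-6 - 7)/(6*((-3*6))) = (⅙)*(-13)/(-18) = (⅙)*(-1/18)*(-13) = 13/108 ≈ 0.12037)
(r + y(-4, 2))² = (13/108 + 5)² = (553/108)² = 305809/11664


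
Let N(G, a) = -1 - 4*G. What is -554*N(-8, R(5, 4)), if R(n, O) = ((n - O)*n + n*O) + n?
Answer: -17174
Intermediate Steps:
R(n, O) = n + O*n + n*(n - O) (R(n, O) = (n*(n - O) + O*n) + n = (O*n + n*(n - O)) + n = n + O*n + n*(n - O))
-554*N(-8, R(5, 4)) = -554*(-1 - 4*(-8)) = -554*(-1 + 32) = -554*31 = -17174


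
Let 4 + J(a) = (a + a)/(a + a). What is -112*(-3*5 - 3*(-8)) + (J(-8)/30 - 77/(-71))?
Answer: -714981/710 ≈ -1007.0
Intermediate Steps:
J(a) = -3 (J(a) = -4 + (a + a)/(a + a) = -4 + (2*a)/((2*a)) = -4 + (2*a)*(1/(2*a)) = -4 + 1 = -3)
-112*(-3*5 - 3*(-8)) + (J(-8)/30 - 77/(-71)) = -112*(-3*5 - 3*(-8)) + (-3/30 - 77/(-71)) = -112*(-15 - 1*(-24)) + (-3*1/30 - 77*(-1/71)) = -112*(-15 + 24) + (-⅒ + 77/71) = -112*9 + 699/710 = -1008 + 699/710 = -714981/710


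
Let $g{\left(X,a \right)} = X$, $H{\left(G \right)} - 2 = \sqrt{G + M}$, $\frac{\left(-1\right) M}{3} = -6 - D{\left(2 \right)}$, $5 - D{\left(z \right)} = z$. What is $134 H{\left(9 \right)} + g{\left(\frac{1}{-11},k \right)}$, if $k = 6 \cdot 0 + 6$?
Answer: $\frac{11791}{11} \approx 1071.9$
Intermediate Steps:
$D{\left(z \right)} = 5 - z$
$M = 27$ ($M = - 3 \left(-6 - \left(5 - 2\right)\right) = - 3 \left(-6 - 3\right) = \left(-3\right) \left(-9\right) = 27$)
$H{\left(G \right)} = 2 + \sqrt{27 + G}$ ($H{\left(G \right)} = 2 + \sqrt{G + 27} = 2 + \sqrt{27 + G}$)
$k = 6$ ($k = 0 + 6 = 6$)
$134 H{\left(9 \right)} + g{\left(\frac{1}{-11},k \right)} = 134 \left(2 + \sqrt{27 + 9}\right) + \frac{1}{-11} = 134 \left(2 + \sqrt{36}\right) - \frac{1}{11} = 134 \left(2 + 6\right) - \frac{1}{11} = 134 \cdot 8 - \frac{1}{11} = 1072 - \frac{1}{11} = \frac{11791}{11}$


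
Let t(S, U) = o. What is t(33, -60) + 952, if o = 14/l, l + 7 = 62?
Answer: 52374/55 ≈ 952.25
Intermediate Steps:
l = 55 (l = -7 + 62 = 55)
o = 14/55 ≈ 0.25455
t(S, U) = 14/55
t(33, -60) + 952 = 14/55 + 952 = 52374/55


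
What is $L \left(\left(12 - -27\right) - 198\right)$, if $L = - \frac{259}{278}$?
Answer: $\frac{41181}{278} \approx 148.13$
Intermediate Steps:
$L = - \frac{259}{278}$ ($L = \left(-259\right) \frac{1}{278} = - \frac{259}{278} \approx -0.93165$)
$L \left(\left(12 - -27\right) - 198\right) = - \frac{259 \left(\left(12 - -27\right) - 198\right)}{278} = - \frac{259 \left(\left(12 + 27\right) - 198\right)}{278} = - \frac{259 \left(39 - 198\right)}{278} = \left(- \frac{259}{278}\right) \left(-159\right) = \frac{41181}{278}$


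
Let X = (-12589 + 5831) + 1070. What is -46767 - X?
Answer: -41079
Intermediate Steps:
X = -5688 (X = -6758 + 1070 = -5688)
-46767 - X = -46767 - 1*(-5688) = -46767 + 5688 = -41079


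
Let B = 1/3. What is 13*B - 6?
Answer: -5/3 ≈ -1.6667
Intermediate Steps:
B = ⅓ ≈ 0.33333
13*B - 6 = 13*(⅓) - 6 = 13/3 - 6 = -5/3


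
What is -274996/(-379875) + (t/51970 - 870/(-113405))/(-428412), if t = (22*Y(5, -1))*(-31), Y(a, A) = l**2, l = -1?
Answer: 4628941286194396163/6394344063857611500 ≈ 0.72391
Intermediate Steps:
Y(a, A) = 1 (Y(a, A) = (-1)**2 = 1)
t = -682 (t = (22*1)*(-31) = 22*(-31) = -682)
-274996/(-379875) + (t/51970 - 870/(-113405))/(-428412) = -274996/(-379875) + (-682/51970 - 870/(-113405))/(-428412) = -274996*(-1/379875) + (-682*1/51970 - 870*(-1/113405))*(-1/428412) = 274996/379875 + (-341/25985 + 174/22681)*(-1/428412) = 274996/379875 - 3212831/589365785*(-1/428412) = 274996/379875 + 3212831/252491374683420 = 4628941286194396163/6394344063857611500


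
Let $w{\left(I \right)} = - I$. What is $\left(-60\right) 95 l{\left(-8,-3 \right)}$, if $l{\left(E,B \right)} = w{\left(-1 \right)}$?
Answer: $-5700$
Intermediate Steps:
$l{\left(E,B \right)} = 1$ ($l{\left(E,B \right)} = \left(-1\right) \left(-1\right) = 1$)
$\left(-60\right) 95 l{\left(-8,-3 \right)} = \left(-60\right) 95 \cdot 1 = \left(-5700\right) 1 = -5700$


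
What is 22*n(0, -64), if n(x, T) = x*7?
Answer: 0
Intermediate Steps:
n(x, T) = 7*x
22*n(0, -64) = 22*(7*0) = 22*0 = 0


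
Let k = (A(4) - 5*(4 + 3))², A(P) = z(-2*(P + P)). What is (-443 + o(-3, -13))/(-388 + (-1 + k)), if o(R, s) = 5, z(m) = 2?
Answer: -219/350 ≈ -0.62571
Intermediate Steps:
A(P) = 2
k = 1089 (k = (2 - 5*(4 + 3))² = (2 - 5*7)² = (2 - 35)² = (-33)² = 1089)
(-443 + o(-3, -13))/(-388 + (-1 + k)) = (-443 + 5)/(-388 + (-1 + 1089)) = -438/(-388 + 1088) = -438/700 = -438*1/700 = -219/350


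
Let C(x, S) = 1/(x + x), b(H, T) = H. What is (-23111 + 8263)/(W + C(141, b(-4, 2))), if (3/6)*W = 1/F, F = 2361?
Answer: -1098425344/325 ≈ -3.3798e+6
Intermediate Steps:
C(x, S) = 1/(2*x)
W = 2/2361 ≈ 0.00084710
(-23111 + 8263)/(W + C(141, b(-4, 2))) = (-23111 + 8263)/(2/2361 + (1/2)/141) = -14848/(2/2361 + (1/2)*(1/141)) = -14848/(2/2361 + 1/282) = -14848/325/73978 = -14848*73978/325 = -1098425344/325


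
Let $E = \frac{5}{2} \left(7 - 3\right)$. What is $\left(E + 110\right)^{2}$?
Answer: $14400$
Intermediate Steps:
$E = 10$ ($E = 5 \cdot \frac{1}{2} \cdot 4 = \frac{5}{2} \cdot 4 = 10$)
$\left(E + 110\right)^{2} = \left(10 + 110\right)^{2} = 120^{2} = 14400$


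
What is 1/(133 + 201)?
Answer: 1/334 ≈ 0.0029940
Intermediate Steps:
1/(133 + 201) = 1/334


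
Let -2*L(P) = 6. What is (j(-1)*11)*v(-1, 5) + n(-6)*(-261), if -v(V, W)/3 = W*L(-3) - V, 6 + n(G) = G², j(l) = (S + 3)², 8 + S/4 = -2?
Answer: 624648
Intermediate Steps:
S = -40 (S = -32 + 4*(-2) = -32 - 8 = -40)
L(P) = -3 (L(P) = -½*6 = -3)
j(l) = 1369 (j(l) = (-40 + 3)² = (-37)² = 1369)
n(G) = -6 + G²
v(V, W) = 3*V + 9*W (v(V, W) = -3*(W*(-3) - V) = -3*(-3*W - V) = -3*(-V - 3*W) = 3*V + 9*W)
(j(-1)*11)*v(-1, 5) + n(-6)*(-261) = (1369*11)*(3*(-1) + 9*5) + (-6 + (-6)²)*(-261) = 15059*(-3 + 45) + (-6 + 36)*(-261) = 15059*42 + 30*(-261) = 632478 - 7830 = 624648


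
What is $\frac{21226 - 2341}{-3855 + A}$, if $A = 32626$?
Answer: $\frac{18885}{28771} \approx 0.65639$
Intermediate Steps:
$\frac{21226 - 2341}{-3855 + A} = \frac{21226 - 2341}{-3855 + 32626} = \frac{18885}{28771}$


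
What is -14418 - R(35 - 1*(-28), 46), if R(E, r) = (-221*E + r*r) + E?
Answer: -2674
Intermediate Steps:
R(E, r) = r² - 220*E (R(E, r) = (-221*E + r²) + E = (r² - 221*E) + E = r² - 220*E)
-14418 - R(35 - 1*(-28), 46) = -14418 - (46² - 220*(35 - 1*(-28))) = -14418 - (2116 - 220*(35 + 28)) = -14418 - (2116 - 220*63) = -14418 - (2116 - 13860) = -14418 - 1*(-11744) = -14418 + 11744 = -2674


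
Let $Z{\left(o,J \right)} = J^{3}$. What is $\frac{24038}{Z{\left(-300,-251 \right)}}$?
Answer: $- \frac{24038}{15813251} \approx -0.0015201$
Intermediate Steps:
$\frac{24038}{Z{\left(-300,-251 \right)}} = \frac{24038}{\left(-251\right)^{3}} = \frac{24038}{-15813251} = 24038 \left(- \frac{1}{15813251}\right) = - \frac{24038}{15813251}$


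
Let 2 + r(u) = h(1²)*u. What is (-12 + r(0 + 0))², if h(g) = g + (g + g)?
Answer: 196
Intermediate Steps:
h(g) = 3*g (h(g) = g + 2*g = 3*g)
r(u) = -2 + 3*u (r(u) = -2 + (3*1²)*u = -2 + (3*1)*u = -2 + 3*u)
(-12 + r(0 + 0))² = (-12 + (-2 + 3*(0 + 0)))² = (-12 + (-2 + 3*0))² = (-12 + (-2 + 0))² = (-12 - 2)² = (-14)² = 196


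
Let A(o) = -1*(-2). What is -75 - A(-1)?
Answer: -77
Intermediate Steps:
A(o) = 2
-75 - A(-1) = -75 - 1*2 = -75 - 2 = -77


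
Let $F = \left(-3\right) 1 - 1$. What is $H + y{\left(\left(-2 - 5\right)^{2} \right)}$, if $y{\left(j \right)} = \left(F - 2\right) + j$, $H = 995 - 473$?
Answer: $565$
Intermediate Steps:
$F = -4$ ($F = -3 - 1 = -4$)
$H = 522$
$y{\left(j \right)} = -6 + j$ ($y{\left(j \right)} = \left(-4 - 2\right) + j = -6 + j$)
$H + y{\left(\left(-2 - 5\right)^{2} \right)} = 522 - \left(6 - \left(-2 - 5\right)^{2}\right) = 522 - \left(6 - \left(-7\right)^{2}\right) = 522 + \left(-6 + 49\right) = 522 + 43 = 565$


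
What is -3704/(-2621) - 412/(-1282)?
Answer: 2914190/1680061 ≈ 1.7346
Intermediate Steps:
-3704/(-2621) - 412/(-1282) = -3704*(-1/2621) - 412*(-1/1282) = 3704/2621 + 206/641 = 2914190/1680061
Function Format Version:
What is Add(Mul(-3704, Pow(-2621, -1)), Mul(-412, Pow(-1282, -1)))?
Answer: Rational(2914190, 1680061) ≈ 1.7346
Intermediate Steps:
Add(Mul(-3704, Pow(-2621, -1)), Mul(-412, Pow(-1282, -1))) = Add(Mul(-3704, Rational(-1, 2621)), Mul(-412, Rational(-1, 1282))) = Add(Rational(3704, 2621), Rational(206, 641)) = Rational(2914190, 1680061)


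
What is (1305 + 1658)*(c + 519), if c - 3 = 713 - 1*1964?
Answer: -2160027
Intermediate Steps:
c = -1248 (c = 3 + (713 - 1*1964) = 3 + (713 - 1964) = 3 - 1251 = -1248)
(1305 + 1658)*(c + 519) = (1305 + 1658)*(-1248 + 519) = 2963*(-729) = -2160027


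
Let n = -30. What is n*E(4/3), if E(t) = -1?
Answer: 30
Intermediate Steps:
n*E(4/3) = -30*(-1) = 30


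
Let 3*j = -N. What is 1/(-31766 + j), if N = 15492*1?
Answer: -1/36930 ≈ -2.7078e-5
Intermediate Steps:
N = 15492
j = -5164 (j = (-1*15492)/3 = (1/3)*(-15492) = -5164)
1/(-31766 + j) = 1/(-31766 - 5164) = 1/(-36930) = -1/36930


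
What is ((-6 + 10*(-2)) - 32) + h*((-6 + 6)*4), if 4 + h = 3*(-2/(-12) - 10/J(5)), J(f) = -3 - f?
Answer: -58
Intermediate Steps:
h = ¼ (h = -4 + 3*(-2/(-12) - 10/(-3 - 1*5)) = -4 + 3*(-2*(-1/12) - 10/(-3 - 5)) = -4 + 3*(⅙ - 10/(-8)) = -4 + 3*(⅙ - 10*(-⅛)) = -4 + 3*(⅙ + 5/4) = -4 + 3*(17/12) = -4 + 17/4 = ¼ ≈ 0.25000)
((-6 + 10*(-2)) - 32) + h*((-6 + 6)*4) = ((-6 + 10*(-2)) - 32) + ((-6 + 6)*4)/4 = ((-6 - 20) - 32) + (0*4)/4 = (-26 - 32) + (¼)*0 = -58 + 0 = -58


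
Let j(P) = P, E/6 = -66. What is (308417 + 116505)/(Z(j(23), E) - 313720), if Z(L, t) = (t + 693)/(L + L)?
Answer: -19546412/14430823 ≈ -1.3545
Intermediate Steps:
E = -396 (E = 6*(-66) = -396)
Z(L, t) = (693 + t)/(2*L) (Z(L, t) = (693 + t)/((2*L)) = (693 + t)*(1/(2*L)) = (693 + t)/(2*L))
(308417 + 116505)/(Z(j(23), E) - 313720) = (308417 + 116505)/((½)*(693 - 396)/23 - 313720) = 424922/((½)*(1/23)*297 - 313720) = 424922/(297/46 - 313720) = 424922/(-14430823/46) = 424922*(-46/14430823) = -19546412/14430823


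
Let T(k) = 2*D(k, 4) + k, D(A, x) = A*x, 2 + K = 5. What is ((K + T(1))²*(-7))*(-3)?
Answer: 3024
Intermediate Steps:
K = 3 (K = -2 + 5 = 3)
T(k) = 9*k (T(k) = 2*(k*4) + k = 2*(4*k) + k = 8*k + k = 9*k)
((K + T(1))²*(-7))*(-3) = ((3 + 9*1)²*(-7))*(-3) = ((3 + 9)²*(-7))*(-3) = (12²*(-7))*(-3) = (144*(-7))*(-3) = -1008*(-3) = 3024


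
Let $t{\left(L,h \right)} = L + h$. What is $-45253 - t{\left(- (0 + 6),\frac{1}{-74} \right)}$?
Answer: $- \frac{3348277}{74} \approx -45247.0$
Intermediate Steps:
$-45253 - t{\left(- (0 + 6),\frac{1}{-74} \right)} = -45253 - \left(- (0 + 6) + \frac{1}{-74}\right) = -45253 - \left(\left(-1\right) 6 - \frac{1}{74}\right) = -45253 - \left(-6 - \frac{1}{74}\right) = -45253 - - \frac{445}{74} = -45253 + \frac{445}{74} = - \frac{3348277}{74}$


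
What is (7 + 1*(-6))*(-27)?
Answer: -27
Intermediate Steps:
(7 + 1*(-6))*(-27) = (7 - 6)*(-27) = 1*(-27) = -27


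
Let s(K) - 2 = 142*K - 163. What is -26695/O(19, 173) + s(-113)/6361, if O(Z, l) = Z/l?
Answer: -1546152672/6361 ≈ -2.4307e+5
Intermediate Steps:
s(K) = -161 + 142*K (s(K) = 2 + (142*K - 163) = 2 + (-163 + 142*K) = -161 + 142*K)
-26695/O(19, 173) + s(-113)/6361 = -26695/(19/173) + (-161 + 142*(-113))/6361 = -26695/(19*(1/173)) + (-161 - 16046)*(1/6361) = -26695/19/173 - 16207*1/6361 = -26695*173/19 - 16207/6361 = -243065 - 16207/6361 = -1546152672/6361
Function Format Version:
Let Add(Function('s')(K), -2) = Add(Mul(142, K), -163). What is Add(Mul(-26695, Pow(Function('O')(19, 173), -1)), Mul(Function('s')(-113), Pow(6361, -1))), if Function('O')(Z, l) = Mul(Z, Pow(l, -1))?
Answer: Rational(-1546152672, 6361) ≈ -2.4307e+5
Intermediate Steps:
Function('s')(K) = Add(-161, Mul(142, K)) (Function('s')(K) = Add(2, Add(Mul(142, K), -163)) = Add(2, Add(-163, Mul(142, K))) = Add(-161, Mul(142, K)))
Add(Mul(-26695, Pow(Function('O')(19, 173), -1)), Mul(Function('s')(-113), Pow(6361, -1))) = Add(Mul(-26695, Pow(Mul(19, Pow(173, -1)), -1)), Mul(Add(-161, Mul(142, -113)), Pow(6361, -1))) = Add(Mul(-26695, Pow(Mul(19, Rational(1, 173)), -1)), Mul(Add(-161, -16046), Rational(1, 6361))) = Add(Mul(-26695, Pow(Rational(19, 173), -1)), Mul(-16207, Rational(1, 6361))) = Add(Mul(-26695, Rational(173, 19)), Rational(-16207, 6361)) = Add(-243065, Rational(-16207, 6361)) = Rational(-1546152672, 6361)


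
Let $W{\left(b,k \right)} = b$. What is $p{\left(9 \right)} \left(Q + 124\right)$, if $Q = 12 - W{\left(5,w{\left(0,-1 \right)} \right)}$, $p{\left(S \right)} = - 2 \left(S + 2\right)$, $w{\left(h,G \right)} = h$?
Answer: $-2882$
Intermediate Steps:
$p{\left(S \right)} = -4 - 2 S$ ($p{\left(S \right)} = - 2 \left(2 + S\right) = -4 - 2 S$)
$Q = 7$ ($Q = 12 - 5 = 7$)
$p{\left(9 \right)} \left(Q + 124\right) = \left(-4 - 18\right) \left(7 + 124\right) = \left(-4 - 18\right) 131 = \left(-22\right) 131 = -2882$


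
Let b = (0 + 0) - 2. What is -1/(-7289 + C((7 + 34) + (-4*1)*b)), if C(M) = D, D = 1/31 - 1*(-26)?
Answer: 31/225152 ≈ 0.00013768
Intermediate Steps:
b = -2 (b = 0 - 2 = -2)
D = 807/31 (D = 1/31 + 26 = 807/31 ≈ 26.032)
C(M) = 807/31
-1/(-7289 + C((7 + 34) + (-4*1)*b)) = -1/(-7289 + 807/31) = -1/(-225152/31) = -1*(-31/225152) = 31/225152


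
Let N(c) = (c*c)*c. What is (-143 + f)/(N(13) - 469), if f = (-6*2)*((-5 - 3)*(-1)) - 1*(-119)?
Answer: -5/72 ≈ -0.069444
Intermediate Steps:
N(c) = c**3 (N(c) = c**2*c = c**3)
f = 23 (f = -(-96)*(-1) + 119 = -12*8 + 119 = -96 + 119 = 23)
(-143 + f)/(N(13) - 469) = (-143 + 23)/(13**3 - 469) = -120/(2197 - 469) = -120/1728 = -120*1/1728 = -5/72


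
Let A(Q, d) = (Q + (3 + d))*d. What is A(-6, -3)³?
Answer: 5832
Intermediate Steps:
A(Q, d) = d*(3 + Q + d) (A(Q, d) = (3 + Q + d)*d = d*(3 + Q + d))
A(-6, -3)³ = (-3*(3 - 6 - 3))³ = (-3*(-6))³ = 18³ = 5832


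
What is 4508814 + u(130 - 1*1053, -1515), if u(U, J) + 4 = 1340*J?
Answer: 2478710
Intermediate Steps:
u(U, J) = -4 + 1340*J
4508814 + u(130 - 1*1053, -1515) = 4508814 + (-4 + 1340*(-1515)) = 4508814 + (-4 - 2030100) = 4508814 - 2030104 = 2478710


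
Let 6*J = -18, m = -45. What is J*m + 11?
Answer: 146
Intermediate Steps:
J = -3 (J = (⅙)*(-18) = -3)
J*m + 11 = -3*(-45) + 11 = 135 + 11 = 146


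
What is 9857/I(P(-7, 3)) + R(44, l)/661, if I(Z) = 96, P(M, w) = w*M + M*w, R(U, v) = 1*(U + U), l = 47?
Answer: 6523925/63456 ≈ 102.81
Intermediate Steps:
R(U, v) = 2*U (R(U, v) = 1*(2*U) = 2*U)
P(M, w) = 2*M*w (P(M, w) = M*w + M*w = 2*M*w)
9857/I(P(-7, 3)) + R(44, l)/661 = 9857/96 + (2*44)/661 = 9857*(1/96) + 88*(1/661) = 9857/96 + 88/661 = 6523925/63456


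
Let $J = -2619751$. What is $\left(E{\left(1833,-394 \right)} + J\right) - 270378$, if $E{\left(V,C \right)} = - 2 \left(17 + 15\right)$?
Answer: $-2890193$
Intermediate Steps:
$E{\left(V,C \right)} = -64$ ($E{\left(V,C \right)} = \left(-2\right) 32 = -64$)
$\left(E{\left(1833,-394 \right)} + J\right) - 270378 = \left(-64 - 2619751\right) - 270378 = -2619815 - 270378 = -2890193$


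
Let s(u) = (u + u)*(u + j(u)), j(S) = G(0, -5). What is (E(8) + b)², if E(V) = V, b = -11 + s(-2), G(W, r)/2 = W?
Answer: 25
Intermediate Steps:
G(W, r) = 2*W
j(S) = 0 (j(S) = 2*0 = 0)
s(u) = 2*u² (s(u) = (u + u)*(u + 0) = (2*u)*u = 2*u²)
b = -3 (b = -11 + 2*(-2)² = -11 + 2*4 = -11 + 8 = -3)
(E(8) + b)² = (8 - 3)² = 5² = 25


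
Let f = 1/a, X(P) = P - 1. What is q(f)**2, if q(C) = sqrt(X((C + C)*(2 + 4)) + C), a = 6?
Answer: 7/6 ≈ 1.1667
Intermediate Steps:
X(P) = -1 + P
f = 1/6 ≈ 0.16667
q(C) = sqrt(-1 + 13*C) (q(C) = sqrt((-1 + (C + C)*(2 + 4)) + C) = sqrt((-1 + (2*C)*6) + C) = sqrt((-1 + 12*C) + C) = sqrt(-1 + 13*C))
q(f)**2 = (sqrt(-1 + 13*(1/6)))**2 = (sqrt(-1 + 13/6))**2 = (sqrt(7/6))**2 = (sqrt(42)/6)**2 = 7/6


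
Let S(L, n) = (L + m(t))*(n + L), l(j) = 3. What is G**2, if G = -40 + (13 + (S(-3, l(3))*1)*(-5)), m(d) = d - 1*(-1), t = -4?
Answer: 729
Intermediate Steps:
m(d) = 1 + d (m(d) = d + 1 = 1 + d)
S(L, n) = (-3 + L)*(L + n) (S(L, n) = (L + (1 - 4))*(n + L) = (L - 3)*(L + n) = (-3 + L)*(L + n))
G = -27 (G = -40 + (13 + (((-3)**2 - 3*(-3) - 3*3 - 3*3)*1)*(-5)) = -40 + (13 + ((9 + 9 - 9 - 9)*1)*(-5)) = -40 + (13 + (0*1)*(-5)) = -40 + (13 + 0*(-5)) = -40 + (13 + 0) = -40 + 13 = -27)
G**2 = (-27)**2 = 729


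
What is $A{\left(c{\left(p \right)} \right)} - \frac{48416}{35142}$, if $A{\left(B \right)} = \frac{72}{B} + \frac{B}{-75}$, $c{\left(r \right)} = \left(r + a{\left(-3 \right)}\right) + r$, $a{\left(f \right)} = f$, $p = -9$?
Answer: $- \frac{13918021}{3074925} \approx -4.5263$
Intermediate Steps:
$c{\left(r \right)} = -3 + 2 r$ ($c{\left(r \right)} = \left(r - 3\right) + r = \left(-3 + r\right) + r = -3 + 2 r$)
$A{\left(B \right)} = \frac{72}{B} - \frac{B}{75}$ ($A{\left(B \right)} = \frac{72}{B} + B \left(- \frac{1}{75}\right) = \frac{72}{B} - \frac{B}{75}$)
$A{\left(c{\left(p \right)} \right)} - \frac{48416}{35142} = \left(\frac{72}{-3 + 2 \left(-9\right)} - \frac{-3 + 2 \left(-9\right)}{75}\right) - \frac{48416}{35142} = \left(\frac{72}{-3 - 18} - \frac{-3 - 18}{75}\right) - \frac{24208}{17571} = \left(\frac{72}{-21} - - \frac{7}{25}\right) - \frac{24208}{17571} = \left(72 \left(- \frac{1}{21}\right) + \frac{7}{25}\right) - \frac{24208}{17571} = \left(- \frac{24}{7} + \frac{7}{25}\right) - \frac{24208}{17571} = - \frac{551}{175} - \frac{24208}{17571} = - \frac{13918021}{3074925}$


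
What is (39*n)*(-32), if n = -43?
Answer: 53664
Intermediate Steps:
(39*n)*(-32) = (39*(-43))*(-32) = -1677*(-32) = 53664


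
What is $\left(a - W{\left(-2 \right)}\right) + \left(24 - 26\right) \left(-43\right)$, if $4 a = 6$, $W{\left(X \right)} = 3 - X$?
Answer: $\frac{165}{2} \approx 82.5$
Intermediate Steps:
$a = \frac{3}{2}$ ($a = \frac{1}{4} \cdot 6 = \frac{3}{2} \approx 1.5$)
$\left(a - W{\left(-2 \right)}\right) + \left(24 - 26\right) \left(-43\right) = \left(\frac{3}{2} - \left(3 - -2\right)\right) + \left(24 - 26\right) \left(-43\right) = \left(\frac{3}{2} - \left(3 + 2\right)\right) + \left(24 - 26\right) \left(-43\right) = \left(\frac{3}{2} - 5\right) - -86 = \left(\frac{3}{2} - 5\right) + 86 = - \frac{7}{2} + 86 = \frac{165}{2}$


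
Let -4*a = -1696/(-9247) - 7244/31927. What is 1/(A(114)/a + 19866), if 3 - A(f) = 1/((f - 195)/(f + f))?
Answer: 12378609/252535010413 ≈ 4.9017e-5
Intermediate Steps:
A(f) = 3 - 2*f/(-195 + f) (A(f) = 3 - 1/((f - 195)/(f + f)) = 3 - 1/((-195 + f)/((2*f))) = 3 - 1/((-195 + f)*(1/(2*f))) = 3 - 1/((-195 + f)/(2*f)) = 3 - 2*f/(-195 + f))
a = 458467/42175567 (a = -(-1696/(-9247) - 7244/31927)/4 = -(-1696*(-1/9247) - 7244*1/31927)/4 = -(1696/9247 - 7244/31927)/4 = -¼*(-1833868/42175567) = 458467/42175567 ≈ 0.010870)
1/(A(114)/a + 19866) = 1/(((-585 + 114)/(-195 + 114))/(458467/42175567) + 19866) = 1/((-471/(-81))*(42175567/458467) + 19866) = 1/(-1/81*(-471)*(42175567/458467) + 19866) = 1/((157/27)*(42175567/458467) + 19866) = 1/(6621564019/12378609 + 19866) = 1/(252535010413/12378609) = 12378609/252535010413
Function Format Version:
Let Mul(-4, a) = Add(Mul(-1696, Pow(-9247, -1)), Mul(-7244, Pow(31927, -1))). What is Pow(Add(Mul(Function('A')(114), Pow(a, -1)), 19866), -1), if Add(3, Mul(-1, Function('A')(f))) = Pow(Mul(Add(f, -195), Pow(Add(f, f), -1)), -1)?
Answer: Rational(12378609, 252535010413) ≈ 4.9017e-5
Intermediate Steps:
Function('A')(f) = Add(3, Mul(-2, f, Pow(Add(-195, f), -1))) (Function('A')(f) = Add(3, Mul(-1, Pow(Mul(Add(f, -195), Pow(Add(f, f), -1)), -1))) = Add(3, Mul(-1, Pow(Mul(Add(-195, f), Pow(Mul(2, f), -1)), -1))) = Add(3, Mul(-1, Pow(Mul(Add(-195, f), Mul(Rational(1, 2), Pow(f, -1))), -1))) = Add(3, Mul(-1, Pow(Mul(Rational(1, 2), Pow(f, -1), Add(-195, f)), -1))) = Add(3, Mul(-1, Mul(2, f, Pow(Add(-195, f), -1)))) = Add(3, Mul(-2, f, Pow(Add(-195, f), -1))))
a = Rational(458467, 42175567) (a = Mul(Rational(-1, 4), Add(Mul(-1696, Pow(-9247, -1)), Mul(-7244, Pow(31927, -1)))) = Mul(Rational(-1, 4), Add(Mul(-1696, Rational(-1, 9247)), Mul(-7244, Rational(1, 31927)))) = Mul(Rational(-1, 4), Add(Rational(1696, 9247), Rational(-7244, 31927))) = Mul(Rational(-1, 4), Rational(-1833868, 42175567)) = Rational(458467, 42175567) ≈ 0.010870)
Pow(Add(Mul(Function('A')(114), Pow(a, -1)), 19866), -1) = Pow(Add(Mul(Mul(Pow(Add(-195, 114), -1), Add(-585, 114)), Pow(Rational(458467, 42175567), -1)), 19866), -1) = Pow(Add(Mul(Mul(Pow(-81, -1), -471), Rational(42175567, 458467)), 19866), -1) = Pow(Add(Mul(Mul(Rational(-1, 81), -471), Rational(42175567, 458467)), 19866), -1) = Pow(Add(Mul(Rational(157, 27), Rational(42175567, 458467)), 19866), -1) = Pow(Add(Rational(6621564019, 12378609), 19866), -1) = Pow(Rational(252535010413, 12378609), -1) = Rational(12378609, 252535010413)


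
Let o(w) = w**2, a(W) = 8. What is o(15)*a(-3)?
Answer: 1800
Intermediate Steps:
o(15)*a(-3) = 15**2*8 = 225*8 = 1800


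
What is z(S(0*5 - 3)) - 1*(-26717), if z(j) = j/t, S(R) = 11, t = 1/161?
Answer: 28488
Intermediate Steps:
t = 1/161 ≈ 0.0062112
z(j) = 161*j (z(j) = j/(1/161) = j*161 = 161*j)
z(S(0*5 - 3)) - 1*(-26717) = 161*11 - 1*(-26717) = 1771 + 26717 = 28488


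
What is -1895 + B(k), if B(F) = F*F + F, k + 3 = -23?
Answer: -1245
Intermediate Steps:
k = -26 (k = -3 - 23 = -26)
B(F) = F + F² (B(F) = F² + F = F + F²)
-1895 + B(k) = -1895 - 26*(1 - 26) = -1895 - 26*(-25) = -1895 + 650 = -1245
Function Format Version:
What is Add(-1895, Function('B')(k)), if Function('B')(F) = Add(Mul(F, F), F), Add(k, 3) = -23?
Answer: -1245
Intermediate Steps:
k = -26 (k = Add(-3, -23) = -26)
Function('B')(F) = Add(F, Pow(F, 2)) (Function('B')(F) = Add(Pow(F, 2), F) = Add(F, Pow(F, 2)))
Add(-1895, Function('B')(k)) = Add(-1895, Mul(-26, Add(1, -26))) = Add(-1895, Mul(-26, -25)) = Add(-1895, 650) = -1245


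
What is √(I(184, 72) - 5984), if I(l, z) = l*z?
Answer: 4*√454 ≈ 85.229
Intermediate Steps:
√(I(184, 72) - 5984) = √(184*72 - 5984) = √(13248 - 5984) = √7264 = 4*√454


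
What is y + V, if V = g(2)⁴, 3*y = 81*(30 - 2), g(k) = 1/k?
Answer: 12097/16 ≈ 756.06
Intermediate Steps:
g(k) = 1/k
y = 756 (y = (81*(30 - 2))/3 = (81*28)/3 = (⅓)*2268 = 756)
V = 1/16 (V = (1/2)⁴ = (½)⁴ = 1/16 ≈ 0.062500)
y + V = 756 + 1/16 = 12097/16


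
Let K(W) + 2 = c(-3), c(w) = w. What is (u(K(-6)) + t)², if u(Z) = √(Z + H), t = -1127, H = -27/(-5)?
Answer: (5635 - √10)²/25 ≈ 1.2687e+6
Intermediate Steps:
H = 27/5 (H = -27*(-⅕) = 27/5 ≈ 5.4000)
K(W) = -5 (K(W) = -2 - 3 = -5)
u(Z) = √(27/5 + Z) (u(Z) = √(Z + 27/5) = √(27/5 + Z))
(u(K(-6)) + t)² = (√(135 + 25*(-5))/5 - 1127)² = (√(135 - 125)/5 - 1127)² = (√10/5 - 1127)² = (-1127 + √10/5)²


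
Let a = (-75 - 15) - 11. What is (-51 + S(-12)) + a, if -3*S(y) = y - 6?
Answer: -146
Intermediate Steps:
S(y) = 2 - y/3 (S(y) = -(y - 6)/3 = -(-6 + y)/3 = 2 - y/3)
a = -101 (a = -90 - 11 = -101)
(-51 + S(-12)) + a = (-51 + (2 - ⅓*(-12))) - 101 = (-51 + (2 + 4)) - 101 = (-51 + 6) - 101 = -45 - 101 = -146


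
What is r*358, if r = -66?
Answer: -23628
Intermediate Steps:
r*358 = -66*358 = -23628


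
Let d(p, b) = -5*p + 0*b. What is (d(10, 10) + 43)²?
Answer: 49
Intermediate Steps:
d(p, b) = -5*p (d(p, b) = -5*p + 0 = -5*p)
(d(10, 10) + 43)² = (-5*10 + 43)² = (-50 + 43)² = (-7)² = 49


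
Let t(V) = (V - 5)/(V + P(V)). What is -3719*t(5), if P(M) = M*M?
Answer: 0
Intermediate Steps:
P(M) = M²
t(V) = (-5 + V)/(V + V²) (t(V) = (V - 5)/(V + V²) = (-5 + V)/(V + V²))
-3719*t(5) = -3719*(-5 + 5)/(5*(1 + 5)) = -3719*0/(5*6) = -3719*0 = 0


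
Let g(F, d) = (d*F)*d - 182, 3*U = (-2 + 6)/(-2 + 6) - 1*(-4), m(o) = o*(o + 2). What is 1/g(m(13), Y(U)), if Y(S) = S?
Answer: 3/1079 ≈ 0.0027804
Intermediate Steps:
m(o) = o*(2 + o)
U = 5/3 (U = ((-2 + 6)/(-2 + 6) - 1*(-4))/3 = (4/4 + 4)/3 = (4*(¼) + 4)/3 = (1 + 4)/3 = (⅓)*5 = 5/3 ≈ 1.6667)
g(F, d) = -182 + F*d² (g(F, d) = (F*d)*d - 182 = F*d² - 182 = -182 + F*d²)
1/g(m(13), Y(U)) = 1/(-182 + (13*(2 + 13))*(5/3)²) = 1/(-182 + (13*15)*(25/9)) = 1/(-182 + 195*(25/9)) = 1/(-182 + 1625/3) = 1/(1079/3) = 3/1079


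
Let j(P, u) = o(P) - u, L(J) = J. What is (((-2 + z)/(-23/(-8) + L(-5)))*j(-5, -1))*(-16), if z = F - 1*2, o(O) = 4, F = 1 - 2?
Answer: -3200/17 ≈ -188.24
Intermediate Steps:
F = -1
j(P, u) = 4 - u
z = -3 (z = -1 - 1*2 = -1 - 2 = -3)
(((-2 + z)/(-23/(-8) + L(-5)))*j(-5, -1))*(-16) = (((-2 - 3)/(-23/(-8) - 5))*(4 - 1*(-1)))*(-16) = ((-5/(-23*(-⅛) - 5))*(4 + 1))*(-16) = (-5/(23/8 - 5)*5)*(-16) = (-5/(-17/8)*5)*(-16) = (-5*(-8/17)*5)*(-16) = ((40/17)*5)*(-16) = (200/17)*(-16) = -3200/17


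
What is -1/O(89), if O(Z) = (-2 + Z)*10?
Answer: -1/870 ≈ -0.0011494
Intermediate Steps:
O(Z) = -20 + 10*Z
-1/O(89) = -1/(-20 + 10*89) = -1/(-20 + 890) = -1/870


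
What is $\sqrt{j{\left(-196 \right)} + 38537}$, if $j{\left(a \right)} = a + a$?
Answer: $\sqrt{38145} \approx 195.31$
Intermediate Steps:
$j{\left(a \right)} = 2 a$
$\sqrt{j{\left(-196 \right)} + 38537} = \sqrt{2 \left(-196\right) + 38537} = \sqrt{-392 + 38537} = \sqrt{38145}$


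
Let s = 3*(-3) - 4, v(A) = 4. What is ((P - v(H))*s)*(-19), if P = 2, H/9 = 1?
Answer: -494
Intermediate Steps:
H = 9 (H = 9*1 = 9)
s = -13 (s = -9 - 4 = -13)
((P - v(H))*s)*(-19) = ((2 - 1*4)*(-13))*(-19) = ((2 - 4)*(-13))*(-19) = -2*(-13)*(-19) = 26*(-19) = -494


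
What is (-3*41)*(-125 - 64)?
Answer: 23247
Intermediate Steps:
(-3*41)*(-125 - 64) = -123*(-189) = 23247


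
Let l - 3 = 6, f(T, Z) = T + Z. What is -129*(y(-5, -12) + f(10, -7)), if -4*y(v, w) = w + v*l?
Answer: -8901/4 ≈ -2225.3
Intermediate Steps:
l = 9 (l = 3 + 6 = 9)
y(v, w) = -9*v/4 - w/4 (y(v, w) = -(w + v*9)/4 = -(w + 9*v)/4 = -9*v/4 - w/4)
-129*(y(-5, -12) + f(10, -7)) = -129*((-9/4*(-5) - 1/4*(-12)) + (10 - 7)) = -129*((45/4 + 3) + 3) = -129*(57/4 + 3) = -129*69/4 = -8901/4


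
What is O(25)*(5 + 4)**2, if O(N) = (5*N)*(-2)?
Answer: -20250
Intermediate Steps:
O(N) = -10*N
O(25)*(5 + 4)**2 = (-10*25)*(5 + 4)**2 = -250*9**2 = -250*81 = -20250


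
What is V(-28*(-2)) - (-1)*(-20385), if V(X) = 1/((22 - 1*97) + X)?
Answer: -387316/19 ≈ -20385.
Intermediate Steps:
V(X) = 1/(-75 + X) (V(X) = 1/((22 - 97) + X) = 1/(-75 + X))
V(-28*(-2)) - (-1)*(-20385) = 1/(-75 - 28*(-2)) - (-1)*(-20385) = 1/(-75 + 56) - 1*20385 = 1/(-19) - 20385 = -1/19 - 20385 = -387316/19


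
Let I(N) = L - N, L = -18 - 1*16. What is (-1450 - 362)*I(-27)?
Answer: 12684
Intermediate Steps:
L = -34 (L = -18 - 16 = -34)
I(N) = -34 - N
(-1450 - 362)*I(-27) = (-1450 - 362)*(-34 - 1*(-27)) = -1812*(-34 + 27) = -1812*(-7) = 12684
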